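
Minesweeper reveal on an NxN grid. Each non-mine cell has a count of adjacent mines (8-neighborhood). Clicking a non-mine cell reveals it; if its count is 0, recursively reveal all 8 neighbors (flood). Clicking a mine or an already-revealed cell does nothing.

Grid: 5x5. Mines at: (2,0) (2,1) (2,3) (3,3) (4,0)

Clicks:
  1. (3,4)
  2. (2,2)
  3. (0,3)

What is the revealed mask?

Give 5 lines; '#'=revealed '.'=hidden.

Click 1 (3,4) count=2: revealed 1 new [(3,4)] -> total=1
Click 2 (2,2) count=3: revealed 1 new [(2,2)] -> total=2
Click 3 (0,3) count=0: revealed 10 new [(0,0) (0,1) (0,2) (0,3) (0,4) (1,0) (1,1) (1,2) (1,3) (1,4)] -> total=12

Answer: #####
#####
..#..
....#
.....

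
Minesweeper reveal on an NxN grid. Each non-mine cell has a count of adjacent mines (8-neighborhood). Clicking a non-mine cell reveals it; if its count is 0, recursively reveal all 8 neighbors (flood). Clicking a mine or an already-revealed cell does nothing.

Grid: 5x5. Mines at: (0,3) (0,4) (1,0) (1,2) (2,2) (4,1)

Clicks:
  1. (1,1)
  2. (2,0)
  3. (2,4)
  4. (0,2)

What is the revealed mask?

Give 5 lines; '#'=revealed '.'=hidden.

Click 1 (1,1) count=3: revealed 1 new [(1,1)] -> total=1
Click 2 (2,0) count=1: revealed 1 new [(2,0)] -> total=2
Click 3 (2,4) count=0: revealed 10 new [(1,3) (1,4) (2,3) (2,4) (3,2) (3,3) (3,4) (4,2) (4,3) (4,4)] -> total=12
Click 4 (0,2) count=2: revealed 1 new [(0,2)] -> total=13

Answer: ..#..
.#.##
#..##
..###
..###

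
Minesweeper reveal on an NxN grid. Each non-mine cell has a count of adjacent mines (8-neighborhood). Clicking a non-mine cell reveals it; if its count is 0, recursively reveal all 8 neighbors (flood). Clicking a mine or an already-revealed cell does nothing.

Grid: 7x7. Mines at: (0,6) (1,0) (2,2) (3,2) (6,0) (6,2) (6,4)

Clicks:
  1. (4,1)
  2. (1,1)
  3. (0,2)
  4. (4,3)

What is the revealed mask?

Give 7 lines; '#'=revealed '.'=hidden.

Click 1 (4,1) count=1: revealed 1 new [(4,1)] -> total=1
Click 2 (1,1) count=2: revealed 1 new [(1,1)] -> total=2
Click 3 (0,2) count=0: revealed 28 new [(0,1) (0,2) (0,3) (0,4) (0,5) (1,2) (1,3) (1,4) (1,5) (1,6) (2,3) (2,4) (2,5) (2,6) (3,3) (3,4) (3,5) (3,6) (4,3) (4,4) (4,5) (4,6) (5,3) (5,4) (5,5) (5,6) (6,5) (6,6)] -> total=30
Click 4 (4,3) count=1: revealed 0 new [(none)] -> total=30

Answer: .#####.
.######
...####
...####
.#.####
...####
.....##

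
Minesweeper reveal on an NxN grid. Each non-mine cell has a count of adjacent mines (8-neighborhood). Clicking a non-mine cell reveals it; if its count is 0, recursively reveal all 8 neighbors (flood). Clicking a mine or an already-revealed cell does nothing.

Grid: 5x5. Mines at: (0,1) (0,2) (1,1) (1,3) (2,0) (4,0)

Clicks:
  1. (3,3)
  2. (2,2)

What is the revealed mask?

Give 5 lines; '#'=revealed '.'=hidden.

Answer: .....
.....
.####
.####
.####

Derivation:
Click 1 (3,3) count=0: revealed 12 new [(2,1) (2,2) (2,3) (2,4) (3,1) (3,2) (3,3) (3,4) (4,1) (4,2) (4,3) (4,4)] -> total=12
Click 2 (2,2) count=2: revealed 0 new [(none)] -> total=12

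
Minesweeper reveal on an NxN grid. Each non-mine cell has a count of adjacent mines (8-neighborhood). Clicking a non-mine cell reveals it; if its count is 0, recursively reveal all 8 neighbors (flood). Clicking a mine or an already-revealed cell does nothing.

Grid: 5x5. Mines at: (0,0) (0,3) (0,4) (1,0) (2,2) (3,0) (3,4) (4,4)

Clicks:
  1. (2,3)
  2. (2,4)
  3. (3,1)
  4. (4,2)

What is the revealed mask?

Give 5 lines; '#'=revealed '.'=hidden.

Answer: .....
.....
...##
.###.
.###.

Derivation:
Click 1 (2,3) count=2: revealed 1 new [(2,3)] -> total=1
Click 2 (2,4) count=1: revealed 1 new [(2,4)] -> total=2
Click 3 (3,1) count=2: revealed 1 new [(3,1)] -> total=3
Click 4 (4,2) count=0: revealed 5 new [(3,2) (3,3) (4,1) (4,2) (4,3)] -> total=8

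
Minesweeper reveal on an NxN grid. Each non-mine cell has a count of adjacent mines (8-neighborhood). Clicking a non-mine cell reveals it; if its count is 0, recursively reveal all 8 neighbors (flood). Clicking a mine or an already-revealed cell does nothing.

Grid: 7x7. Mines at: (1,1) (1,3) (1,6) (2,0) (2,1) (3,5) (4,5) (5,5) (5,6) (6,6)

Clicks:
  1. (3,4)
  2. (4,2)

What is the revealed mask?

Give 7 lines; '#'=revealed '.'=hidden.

Answer: .......
.......
..###..
#####..
#####..
#####..
#####..

Derivation:
Click 1 (3,4) count=2: revealed 1 new [(3,4)] -> total=1
Click 2 (4,2) count=0: revealed 22 new [(2,2) (2,3) (2,4) (3,0) (3,1) (3,2) (3,3) (4,0) (4,1) (4,2) (4,3) (4,4) (5,0) (5,1) (5,2) (5,3) (5,4) (6,0) (6,1) (6,2) (6,3) (6,4)] -> total=23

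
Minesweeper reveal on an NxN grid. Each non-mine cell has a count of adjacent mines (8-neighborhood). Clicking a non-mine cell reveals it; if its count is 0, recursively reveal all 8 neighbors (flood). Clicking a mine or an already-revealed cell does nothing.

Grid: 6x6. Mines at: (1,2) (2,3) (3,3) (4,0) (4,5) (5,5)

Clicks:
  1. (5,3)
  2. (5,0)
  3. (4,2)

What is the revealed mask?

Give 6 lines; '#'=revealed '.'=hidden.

Click 1 (5,3) count=0: revealed 8 new [(4,1) (4,2) (4,3) (4,4) (5,1) (5,2) (5,3) (5,4)] -> total=8
Click 2 (5,0) count=1: revealed 1 new [(5,0)] -> total=9
Click 3 (4,2) count=1: revealed 0 new [(none)] -> total=9

Answer: ......
......
......
......
.####.
#####.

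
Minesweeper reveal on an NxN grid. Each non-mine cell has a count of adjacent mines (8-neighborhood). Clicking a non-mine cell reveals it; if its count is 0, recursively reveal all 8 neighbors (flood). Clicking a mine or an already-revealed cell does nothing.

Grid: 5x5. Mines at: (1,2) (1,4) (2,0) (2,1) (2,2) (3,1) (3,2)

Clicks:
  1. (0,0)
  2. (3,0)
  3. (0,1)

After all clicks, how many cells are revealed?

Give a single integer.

Click 1 (0,0) count=0: revealed 4 new [(0,0) (0,1) (1,0) (1,1)] -> total=4
Click 2 (3,0) count=3: revealed 1 new [(3,0)] -> total=5
Click 3 (0,1) count=1: revealed 0 new [(none)] -> total=5

Answer: 5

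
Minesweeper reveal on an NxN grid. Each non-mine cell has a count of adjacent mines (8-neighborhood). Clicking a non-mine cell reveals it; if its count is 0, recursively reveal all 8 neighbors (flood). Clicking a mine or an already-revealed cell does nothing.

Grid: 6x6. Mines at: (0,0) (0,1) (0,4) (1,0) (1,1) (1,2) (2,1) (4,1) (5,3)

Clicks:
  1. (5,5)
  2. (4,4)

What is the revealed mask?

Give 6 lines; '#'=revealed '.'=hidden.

Answer: ......
...###
..####
..####
..####
....##

Derivation:
Click 1 (5,5) count=0: revealed 17 new [(1,3) (1,4) (1,5) (2,2) (2,3) (2,4) (2,5) (3,2) (3,3) (3,4) (3,5) (4,2) (4,3) (4,4) (4,5) (5,4) (5,5)] -> total=17
Click 2 (4,4) count=1: revealed 0 new [(none)] -> total=17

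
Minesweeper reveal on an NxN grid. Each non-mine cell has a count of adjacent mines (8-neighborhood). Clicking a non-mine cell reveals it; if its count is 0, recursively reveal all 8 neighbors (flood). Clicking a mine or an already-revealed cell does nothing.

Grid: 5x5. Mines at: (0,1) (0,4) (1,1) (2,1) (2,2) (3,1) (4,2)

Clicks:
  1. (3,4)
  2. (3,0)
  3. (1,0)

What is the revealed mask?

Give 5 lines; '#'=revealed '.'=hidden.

Answer: .....
#..##
...##
#..##
...##

Derivation:
Click 1 (3,4) count=0: revealed 8 new [(1,3) (1,4) (2,3) (2,4) (3,3) (3,4) (4,3) (4,4)] -> total=8
Click 2 (3,0) count=2: revealed 1 new [(3,0)] -> total=9
Click 3 (1,0) count=3: revealed 1 new [(1,0)] -> total=10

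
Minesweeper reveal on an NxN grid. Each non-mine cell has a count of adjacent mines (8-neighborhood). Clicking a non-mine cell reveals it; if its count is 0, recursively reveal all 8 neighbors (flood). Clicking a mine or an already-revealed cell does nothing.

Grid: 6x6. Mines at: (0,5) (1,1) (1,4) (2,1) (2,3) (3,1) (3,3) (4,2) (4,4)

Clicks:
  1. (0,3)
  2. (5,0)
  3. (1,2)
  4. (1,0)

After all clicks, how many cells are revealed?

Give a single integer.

Click 1 (0,3) count=1: revealed 1 new [(0,3)] -> total=1
Click 2 (5,0) count=0: revealed 4 new [(4,0) (4,1) (5,0) (5,1)] -> total=5
Click 3 (1,2) count=3: revealed 1 new [(1,2)] -> total=6
Click 4 (1,0) count=2: revealed 1 new [(1,0)] -> total=7

Answer: 7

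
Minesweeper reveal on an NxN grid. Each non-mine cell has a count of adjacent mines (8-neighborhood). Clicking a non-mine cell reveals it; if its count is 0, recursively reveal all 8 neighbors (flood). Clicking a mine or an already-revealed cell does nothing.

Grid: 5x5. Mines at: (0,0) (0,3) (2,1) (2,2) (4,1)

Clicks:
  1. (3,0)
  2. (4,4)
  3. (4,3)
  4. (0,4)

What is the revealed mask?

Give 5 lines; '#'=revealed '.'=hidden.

Click 1 (3,0) count=2: revealed 1 new [(3,0)] -> total=1
Click 2 (4,4) count=0: revealed 10 new [(1,3) (1,4) (2,3) (2,4) (3,2) (3,3) (3,4) (4,2) (4,3) (4,4)] -> total=11
Click 3 (4,3) count=0: revealed 0 new [(none)] -> total=11
Click 4 (0,4) count=1: revealed 1 new [(0,4)] -> total=12

Answer: ....#
...##
...##
#.###
..###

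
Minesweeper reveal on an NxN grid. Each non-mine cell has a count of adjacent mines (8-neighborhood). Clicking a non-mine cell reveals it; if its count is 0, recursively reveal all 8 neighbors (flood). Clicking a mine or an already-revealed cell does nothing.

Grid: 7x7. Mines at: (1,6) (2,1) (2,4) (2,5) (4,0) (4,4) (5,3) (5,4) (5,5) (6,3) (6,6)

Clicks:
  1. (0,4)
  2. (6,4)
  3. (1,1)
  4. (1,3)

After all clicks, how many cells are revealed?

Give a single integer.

Click 1 (0,4) count=0: revealed 12 new [(0,0) (0,1) (0,2) (0,3) (0,4) (0,5) (1,0) (1,1) (1,2) (1,3) (1,4) (1,5)] -> total=12
Click 2 (6,4) count=4: revealed 1 new [(6,4)] -> total=13
Click 3 (1,1) count=1: revealed 0 new [(none)] -> total=13
Click 4 (1,3) count=1: revealed 0 new [(none)] -> total=13

Answer: 13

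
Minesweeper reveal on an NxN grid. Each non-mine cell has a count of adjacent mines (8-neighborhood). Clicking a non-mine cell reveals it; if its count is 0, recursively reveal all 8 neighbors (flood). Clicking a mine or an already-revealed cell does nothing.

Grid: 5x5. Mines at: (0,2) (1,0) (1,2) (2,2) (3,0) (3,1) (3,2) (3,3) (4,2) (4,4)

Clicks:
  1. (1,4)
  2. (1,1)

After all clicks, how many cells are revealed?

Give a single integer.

Answer: 7

Derivation:
Click 1 (1,4) count=0: revealed 6 new [(0,3) (0,4) (1,3) (1,4) (2,3) (2,4)] -> total=6
Click 2 (1,1) count=4: revealed 1 new [(1,1)] -> total=7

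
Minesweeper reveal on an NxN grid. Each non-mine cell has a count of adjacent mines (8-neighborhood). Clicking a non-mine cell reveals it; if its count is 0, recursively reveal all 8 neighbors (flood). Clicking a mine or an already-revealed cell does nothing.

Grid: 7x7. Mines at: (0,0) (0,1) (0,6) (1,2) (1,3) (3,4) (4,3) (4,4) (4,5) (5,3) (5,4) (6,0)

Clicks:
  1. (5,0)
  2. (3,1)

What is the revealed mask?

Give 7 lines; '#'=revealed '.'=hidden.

Click 1 (5,0) count=1: revealed 1 new [(5,0)] -> total=1
Click 2 (3,1) count=0: revealed 13 new [(1,0) (1,1) (2,0) (2,1) (2,2) (3,0) (3,1) (3,2) (4,0) (4,1) (4,2) (5,1) (5,2)] -> total=14

Answer: .......
##.....
###....
###....
###....
###....
.......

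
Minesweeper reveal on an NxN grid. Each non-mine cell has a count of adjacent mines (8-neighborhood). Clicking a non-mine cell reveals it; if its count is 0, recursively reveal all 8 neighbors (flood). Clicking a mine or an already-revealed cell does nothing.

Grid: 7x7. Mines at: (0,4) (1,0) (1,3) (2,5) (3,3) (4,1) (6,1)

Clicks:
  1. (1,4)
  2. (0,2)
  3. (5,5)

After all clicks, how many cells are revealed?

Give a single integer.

Click 1 (1,4) count=3: revealed 1 new [(1,4)] -> total=1
Click 2 (0,2) count=1: revealed 1 new [(0,2)] -> total=2
Click 3 (5,5) count=0: revealed 18 new [(3,4) (3,5) (3,6) (4,2) (4,3) (4,4) (4,5) (4,6) (5,2) (5,3) (5,4) (5,5) (5,6) (6,2) (6,3) (6,4) (6,5) (6,6)] -> total=20

Answer: 20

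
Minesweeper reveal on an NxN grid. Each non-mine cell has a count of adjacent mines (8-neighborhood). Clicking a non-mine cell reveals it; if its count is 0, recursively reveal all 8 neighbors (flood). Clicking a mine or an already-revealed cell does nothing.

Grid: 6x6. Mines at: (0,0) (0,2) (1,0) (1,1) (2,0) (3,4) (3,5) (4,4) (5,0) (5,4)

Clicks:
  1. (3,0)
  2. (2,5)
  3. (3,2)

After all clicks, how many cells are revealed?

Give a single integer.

Click 1 (3,0) count=1: revealed 1 new [(3,0)] -> total=1
Click 2 (2,5) count=2: revealed 1 new [(2,5)] -> total=2
Click 3 (3,2) count=0: revealed 12 new [(2,1) (2,2) (2,3) (3,1) (3,2) (3,3) (4,1) (4,2) (4,3) (5,1) (5,2) (5,3)] -> total=14

Answer: 14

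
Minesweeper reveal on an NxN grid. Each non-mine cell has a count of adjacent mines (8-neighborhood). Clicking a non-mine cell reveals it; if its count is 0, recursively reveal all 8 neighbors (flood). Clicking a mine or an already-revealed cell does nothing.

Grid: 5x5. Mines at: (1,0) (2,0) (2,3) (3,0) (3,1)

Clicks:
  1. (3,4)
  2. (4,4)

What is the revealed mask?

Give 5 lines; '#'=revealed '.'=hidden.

Click 1 (3,4) count=1: revealed 1 new [(3,4)] -> total=1
Click 2 (4,4) count=0: revealed 5 new [(3,2) (3,3) (4,2) (4,3) (4,4)] -> total=6

Answer: .....
.....
.....
..###
..###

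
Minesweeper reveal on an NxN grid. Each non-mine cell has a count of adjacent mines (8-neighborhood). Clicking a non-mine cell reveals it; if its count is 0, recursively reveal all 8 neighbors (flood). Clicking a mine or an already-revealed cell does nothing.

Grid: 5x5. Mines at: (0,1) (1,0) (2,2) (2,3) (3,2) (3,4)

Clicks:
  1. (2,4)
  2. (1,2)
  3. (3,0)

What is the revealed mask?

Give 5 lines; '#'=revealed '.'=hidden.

Answer: .....
..#..
##..#
##...
##...

Derivation:
Click 1 (2,4) count=2: revealed 1 new [(2,4)] -> total=1
Click 2 (1,2) count=3: revealed 1 new [(1,2)] -> total=2
Click 3 (3,0) count=0: revealed 6 new [(2,0) (2,1) (3,0) (3,1) (4,0) (4,1)] -> total=8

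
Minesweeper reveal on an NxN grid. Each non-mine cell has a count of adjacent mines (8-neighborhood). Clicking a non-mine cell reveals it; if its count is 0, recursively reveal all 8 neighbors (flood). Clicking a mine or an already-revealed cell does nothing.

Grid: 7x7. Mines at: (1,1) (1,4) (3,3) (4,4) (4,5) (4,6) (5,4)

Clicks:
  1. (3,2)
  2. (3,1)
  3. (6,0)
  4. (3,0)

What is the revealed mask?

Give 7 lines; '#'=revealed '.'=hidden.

Answer: .......
.......
###....
###....
####...
####...
####...

Derivation:
Click 1 (3,2) count=1: revealed 1 new [(3,2)] -> total=1
Click 2 (3,1) count=0: revealed 17 new [(2,0) (2,1) (2,2) (3,0) (3,1) (4,0) (4,1) (4,2) (4,3) (5,0) (5,1) (5,2) (5,3) (6,0) (6,1) (6,2) (6,3)] -> total=18
Click 3 (6,0) count=0: revealed 0 new [(none)] -> total=18
Click 4 (3,0) count=0: revealed 0 new [(none)] -> total=18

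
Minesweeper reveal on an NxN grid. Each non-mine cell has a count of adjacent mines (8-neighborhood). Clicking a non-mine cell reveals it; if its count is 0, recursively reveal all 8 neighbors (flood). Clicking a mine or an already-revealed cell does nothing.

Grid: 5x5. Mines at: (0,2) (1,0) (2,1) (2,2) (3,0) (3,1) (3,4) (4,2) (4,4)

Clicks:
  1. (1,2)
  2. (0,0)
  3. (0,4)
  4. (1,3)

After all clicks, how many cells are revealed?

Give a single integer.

Answer: 8

Derivation:
Click 1 (1,2) count=3: revealed 1 new [(1,2)] -> total=1
Click 2 (0,0) count=1: revealed 1 new [(0,0)] -> total=2
Click 3 (0,4) count=0: revealed 6 new [(0,3) (0,4) (1,3) (1,4) (2,3) (2,4)] -> total=8
Click 4 (1,3) count=2: revealed 0 new [(none)] -> total=8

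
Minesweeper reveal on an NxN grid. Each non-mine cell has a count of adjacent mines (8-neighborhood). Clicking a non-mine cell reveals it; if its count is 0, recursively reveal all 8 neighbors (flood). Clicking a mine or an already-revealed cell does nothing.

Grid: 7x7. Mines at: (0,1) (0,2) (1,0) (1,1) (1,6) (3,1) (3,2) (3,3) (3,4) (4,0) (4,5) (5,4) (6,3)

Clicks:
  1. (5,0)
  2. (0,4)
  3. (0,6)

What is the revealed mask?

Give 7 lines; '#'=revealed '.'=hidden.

Click 1 (5,0) count=1: revealed 1 new [(5,0)] -> total=1
Click 2 (0,4) count=0: revealed 9 new [(0,3) (0,4) (0,5) (1,3) (1,4) (1,5) (2,3) (2,4) (2,5)] -> total=10
Click 3 (0,6) count=1: revealed 1 new [(0,6)] -> total=11

Answer: ...####
...###.
...###.
.......
.......
#......
.......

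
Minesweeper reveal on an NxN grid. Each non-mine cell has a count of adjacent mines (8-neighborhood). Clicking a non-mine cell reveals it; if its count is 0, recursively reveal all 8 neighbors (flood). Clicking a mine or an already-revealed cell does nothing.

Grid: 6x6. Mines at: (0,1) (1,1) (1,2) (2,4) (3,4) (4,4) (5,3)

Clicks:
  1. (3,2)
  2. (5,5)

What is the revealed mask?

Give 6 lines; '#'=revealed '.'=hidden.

Answer: ......
......
####..
####..
####..
###..#

Derivation:
Click 1 (3,2) count=0: revealed 15 new [(2,0) (2,1) (2,2) (2,3) (3,0) (3,1) (3,2) (3,3) (4,0) (4,1) (4,2) (4,3) (5,0) (5,1) (5,2)] -> total=15
Click 2 (5,5) count=1: revealed 1 new [(5,5)] -> total=16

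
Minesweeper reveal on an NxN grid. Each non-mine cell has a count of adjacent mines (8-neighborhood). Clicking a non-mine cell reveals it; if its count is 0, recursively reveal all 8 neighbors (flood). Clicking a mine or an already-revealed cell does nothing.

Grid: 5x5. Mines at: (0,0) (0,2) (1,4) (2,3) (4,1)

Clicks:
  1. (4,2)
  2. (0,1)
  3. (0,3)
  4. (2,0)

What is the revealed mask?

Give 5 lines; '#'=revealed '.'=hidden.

Answer: .#.#.
###..
###..
###..
..#..

Derivation:
Click 1 (4,2) count=1: revealed 1 new [(4,2)] -> total=1
Click 2 (0,1) count=2: revealed 1 new [(0,1)] -> total=2
Click 3 (0,3) count=2: revealed 1 new [(0,3)] -> total=3
Click 4 (2,0) count=0: revealed 9 new [(1,0) (1,1) (1,2) (2,0) (2,1) (2,2) (3,0) (3,1) (3,2)] -> total=12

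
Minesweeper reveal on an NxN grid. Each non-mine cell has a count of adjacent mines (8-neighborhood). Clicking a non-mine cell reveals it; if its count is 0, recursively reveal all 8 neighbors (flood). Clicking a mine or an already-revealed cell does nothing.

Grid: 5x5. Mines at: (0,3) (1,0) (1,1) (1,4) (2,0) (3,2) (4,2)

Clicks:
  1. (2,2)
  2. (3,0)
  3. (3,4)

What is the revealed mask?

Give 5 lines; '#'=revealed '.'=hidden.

Click 1 (2,2) count=2: revealed 1 new [(2,2)] -> total=1
Click 2 (3,0) count=1: revealed 1 new [(3,0)] -> total=2
Click 3 (3,4) count=0: revealed 6 new [(2,3) (2,4) (3,3) (3,4) (4,3) (4,4)] -> total=8

Answer: .....
.....
..###
#..##
...##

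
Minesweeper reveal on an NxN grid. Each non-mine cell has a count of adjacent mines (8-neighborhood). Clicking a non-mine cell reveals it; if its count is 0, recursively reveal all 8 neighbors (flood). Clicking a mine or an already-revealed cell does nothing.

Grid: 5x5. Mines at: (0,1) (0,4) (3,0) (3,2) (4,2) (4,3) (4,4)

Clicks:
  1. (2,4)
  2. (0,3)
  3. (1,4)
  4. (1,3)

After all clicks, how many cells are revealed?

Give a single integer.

Answer: 7

Derivation:
Click 1 (2,4) count=0: revealed 6 new [(1,3) (1,4) (2,3) (2,4) (3,3) (3,4)] -> total=6
Click 2 (0,3) count=1: revealed 1 new [(0,3)] -> total=7
Click 3 (1,4) count=1: revealed 0 new [(none)] -> total=7
Click 4 (1,3) count=1: revealed 0 new [(none)] -> total=7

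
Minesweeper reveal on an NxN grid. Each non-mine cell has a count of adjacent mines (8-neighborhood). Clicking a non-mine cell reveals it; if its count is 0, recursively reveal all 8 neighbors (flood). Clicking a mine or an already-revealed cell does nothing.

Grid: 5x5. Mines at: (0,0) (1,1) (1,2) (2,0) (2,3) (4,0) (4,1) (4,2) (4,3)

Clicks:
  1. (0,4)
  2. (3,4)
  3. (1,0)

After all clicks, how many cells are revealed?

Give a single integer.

Click 1 (0,4) count=0: revealed 4 new [(0,3) (0,4) (1,3) (1,4)] -> total=4
Click 2 (3,4) count=2: revealed 1 new [(3,4)] -> total=5
Click 3 (1,0) count=3: revealed 1 new [(1,0)] -> total=6

Answer: 6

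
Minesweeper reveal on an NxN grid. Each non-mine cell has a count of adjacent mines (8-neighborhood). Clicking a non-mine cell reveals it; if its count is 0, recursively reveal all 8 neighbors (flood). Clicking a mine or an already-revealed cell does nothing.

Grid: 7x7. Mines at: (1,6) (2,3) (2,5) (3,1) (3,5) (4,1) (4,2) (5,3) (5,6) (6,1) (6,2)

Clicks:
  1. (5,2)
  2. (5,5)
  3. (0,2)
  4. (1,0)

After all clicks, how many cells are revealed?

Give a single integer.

Answer: 17

Derivation:
Click 1 (5,2) count=5: revealed 1 new [(5,2)] -> total=1
Click 2 (5,5) count=1: revealed 1 new [(5,5)] -> total=2
Click 3 (0,2) count=0: revealed 15 new [(0,0) (0,1) (0,2) (0,3) (0,4) (0,5) (1,0) (1,1) (1,2) (1,3) (1,4) (1,5) (2,0) (2,1) (2,2)] -> total=17
Click 4 (1,0) count=0: revealed 0 new [(none)] -> total=17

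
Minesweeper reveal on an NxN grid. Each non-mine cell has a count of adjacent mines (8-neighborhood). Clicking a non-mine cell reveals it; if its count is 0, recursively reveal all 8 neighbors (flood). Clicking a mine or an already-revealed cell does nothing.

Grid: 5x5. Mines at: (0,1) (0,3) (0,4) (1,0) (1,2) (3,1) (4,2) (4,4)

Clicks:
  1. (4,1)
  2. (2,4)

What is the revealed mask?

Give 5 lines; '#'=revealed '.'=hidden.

Answer: .....
...##
...##
...##
.#...

Derivation:
Click 1 (4,1) count=2: revealed 1 new [(4,1)] -> total=1
Click 2 (2,4) count=0: revealed 6 new [(1,3) (1,4) (2,3) (2,4) (3,3) (3,4)] -> total=7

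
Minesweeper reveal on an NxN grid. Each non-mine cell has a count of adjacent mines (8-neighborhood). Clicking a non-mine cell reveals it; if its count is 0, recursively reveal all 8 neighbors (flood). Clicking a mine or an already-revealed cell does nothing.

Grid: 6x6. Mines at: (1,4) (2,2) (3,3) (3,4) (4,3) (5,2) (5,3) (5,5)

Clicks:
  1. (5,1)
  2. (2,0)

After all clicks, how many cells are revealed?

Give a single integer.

Answer: 16

Derivation:
Click 1 (5,1) count=1: revealed 1 new [(5,1)] -> total=1
Click 2 (2,0) count=0: revealed 15 new [(0,0) (0,1) (0,2) (0,3) (1,0) (1,1) (1,2) (1,3) (2,0) (2,1) (3,0) (3,1) (4,0) (4,1) (5,0)] -> total=16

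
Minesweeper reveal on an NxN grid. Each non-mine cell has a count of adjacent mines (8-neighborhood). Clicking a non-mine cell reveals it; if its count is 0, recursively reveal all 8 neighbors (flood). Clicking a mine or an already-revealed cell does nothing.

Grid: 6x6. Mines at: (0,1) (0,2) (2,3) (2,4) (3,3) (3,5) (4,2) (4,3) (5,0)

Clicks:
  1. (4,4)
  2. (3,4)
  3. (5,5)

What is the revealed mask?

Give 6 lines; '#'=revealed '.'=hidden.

Answer: ......
......
......
....#.
....##
....##

Derivation:
Click 1 (4,4) count=3: revealed 1 new [(4,4)] -> total=1
Click 2 (3,4) count=5: revealed 1 new [(3,4)] -> total=2
Click 3 (5,5) count=0: revealed 3 new [(4,5) (5,4) (5,5)] -> total=5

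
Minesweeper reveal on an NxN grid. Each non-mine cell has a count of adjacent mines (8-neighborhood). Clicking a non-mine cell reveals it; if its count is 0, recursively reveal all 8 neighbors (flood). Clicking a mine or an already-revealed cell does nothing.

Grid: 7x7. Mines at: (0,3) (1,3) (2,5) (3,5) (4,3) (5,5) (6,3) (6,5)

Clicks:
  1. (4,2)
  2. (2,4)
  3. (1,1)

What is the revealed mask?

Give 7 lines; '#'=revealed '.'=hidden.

Answer: ###....
###....
###.#..
###....
###....
###....
###....

Derivation:
Click 1 (4,2) count=1: revealed 1 new [(4,2)] -> total=1
Click 2 (2,4) count=3: revealed 1 new [(2,4)] -> total=2
Click 3 (1,1) count=0: revealed 20 new [(0,0) (0,1) (0,2) (1,0) (1,1) (1,2) (2,0) (2,1) (2,2) (3,0) (3,1) (3,2) (4,0) (4,1) (5,0) (5,1) (5,2) (6,0) (6,1) (6,2)] -> total=22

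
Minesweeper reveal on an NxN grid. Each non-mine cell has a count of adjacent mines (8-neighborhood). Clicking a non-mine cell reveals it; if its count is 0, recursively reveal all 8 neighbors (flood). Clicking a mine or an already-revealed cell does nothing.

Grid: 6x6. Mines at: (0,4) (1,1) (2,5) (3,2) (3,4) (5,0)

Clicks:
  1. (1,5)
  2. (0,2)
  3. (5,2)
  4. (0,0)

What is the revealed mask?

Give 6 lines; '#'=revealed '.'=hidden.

Answer: #.#...
.....#
......
......
.#####
.#####

Derivation:
Click 1 (1,5) count=2: revealed 1 new [(1,5)] -> total=1
Click 2 (0,2) count=1: revealed 1 new [(0,2)] -> total=2
Click 3 (5,2) count=0: revealed 10 new [(4,1) (4,2) (4,3) (4,4) (4,5) (5,1) (5,2) (5,3) (5,4) (5,5)] -> total=12
Click 4 (0,0) count=1: revealed 1 new [(0,0)] -> total=13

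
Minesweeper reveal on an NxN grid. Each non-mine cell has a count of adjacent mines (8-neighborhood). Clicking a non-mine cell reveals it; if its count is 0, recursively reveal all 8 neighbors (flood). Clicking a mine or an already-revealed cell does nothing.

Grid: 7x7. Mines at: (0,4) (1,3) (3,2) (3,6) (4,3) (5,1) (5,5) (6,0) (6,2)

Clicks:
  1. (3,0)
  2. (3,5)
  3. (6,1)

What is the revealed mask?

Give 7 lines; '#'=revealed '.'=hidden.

Click 1 (3,0) count=0: revealed 13 new [(0,0) (0,1) (0,2) (1,0) (1,1) (1,2) (2,0) (2,1) (2,2) (3,0) (3,1) (4,0) (4,1)] -> total=13
Click 2 (3,5) count=1: revealed 1 new [(3,5)] -> total=14
Click 3 (6,1) count=3: revealed 1 new [(6,1)] -> total=15

Answer: ###....
###....
###....
##...#.
##.....
.......
.#.....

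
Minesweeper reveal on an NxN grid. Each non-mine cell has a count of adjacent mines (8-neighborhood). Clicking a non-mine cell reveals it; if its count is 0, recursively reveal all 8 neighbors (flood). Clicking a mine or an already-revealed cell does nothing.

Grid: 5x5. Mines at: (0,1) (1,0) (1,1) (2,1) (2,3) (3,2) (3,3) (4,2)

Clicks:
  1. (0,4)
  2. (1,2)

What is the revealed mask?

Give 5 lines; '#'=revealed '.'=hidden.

Click 1 (0,4) count=0: revealed 6 new [(0,2) (0,3) (0,4) (1,2) (1,3) (1,4)] -> total=6
Click 2 (1,2) count=4: revealed 0 new [(none)] -> total=6

Answer: ..###
..###
.....
.....
.....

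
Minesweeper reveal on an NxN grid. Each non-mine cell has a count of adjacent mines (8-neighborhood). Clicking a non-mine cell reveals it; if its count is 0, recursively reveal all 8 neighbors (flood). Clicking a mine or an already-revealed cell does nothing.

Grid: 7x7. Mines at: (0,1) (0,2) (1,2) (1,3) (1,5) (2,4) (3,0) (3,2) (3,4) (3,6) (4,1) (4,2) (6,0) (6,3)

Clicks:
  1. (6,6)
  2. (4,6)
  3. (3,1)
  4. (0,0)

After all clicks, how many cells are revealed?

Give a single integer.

Click 1 (6,6) count=0: revealed 9 new [(4,4) (4,5) (4,6) (5,4) (5,5) (5,6) (6,4) (6,5) (6,6)] -> total=9
Click 2 (4,6) count=1: revealed 0 new [(none)] -> total=9
Click 3 (3,1) count=4: revealed 1 new [(3,1)] -> total=10
Click 4 (0,0) count=1: revealed 1 new [(0,0)] -> total=11

Answer: 11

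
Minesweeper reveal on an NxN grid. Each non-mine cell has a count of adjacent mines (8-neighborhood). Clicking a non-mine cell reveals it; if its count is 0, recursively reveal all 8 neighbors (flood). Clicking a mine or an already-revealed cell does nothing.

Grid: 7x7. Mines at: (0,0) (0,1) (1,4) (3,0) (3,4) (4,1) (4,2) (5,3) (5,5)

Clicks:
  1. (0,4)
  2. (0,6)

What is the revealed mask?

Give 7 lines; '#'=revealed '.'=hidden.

Click 1 (0,4) count=1: revealed 1 new [(0,4)] -> total=1
Click 2 (0,6) count=0: revealed 10 new [(0,5) (0,6) (1,5) (1,6) (2,5) (2,6) (3,5) (3,6) (4,5) (4,6)] -> total=11

Answer: ....###
.....##
.....##
.....##
.....##
.......
.......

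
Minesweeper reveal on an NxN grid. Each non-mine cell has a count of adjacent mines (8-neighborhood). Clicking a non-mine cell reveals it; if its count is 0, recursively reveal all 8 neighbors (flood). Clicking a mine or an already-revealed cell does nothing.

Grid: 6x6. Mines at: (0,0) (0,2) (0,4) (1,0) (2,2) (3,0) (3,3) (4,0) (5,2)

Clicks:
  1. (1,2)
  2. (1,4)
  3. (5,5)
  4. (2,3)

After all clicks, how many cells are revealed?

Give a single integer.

Answer: 14

Derivation:
Click 1 (1,2) count=2: revealed 1 new [(1,2)] -> total=1
Click 2 (1,4) count=1: revealed 1 new [(1,4)] -> total=2
Click 3 (5,5) count=0: revealed 11 new [(1,5) (2,4) (2,5) (3,4) (3,5) (4,3) (4,4) (4,5) (5,3) (5,4) (5,5)] -> total=13
Click 4 (2,3) count=2: revealed 1 new [(2,3)] -> total=14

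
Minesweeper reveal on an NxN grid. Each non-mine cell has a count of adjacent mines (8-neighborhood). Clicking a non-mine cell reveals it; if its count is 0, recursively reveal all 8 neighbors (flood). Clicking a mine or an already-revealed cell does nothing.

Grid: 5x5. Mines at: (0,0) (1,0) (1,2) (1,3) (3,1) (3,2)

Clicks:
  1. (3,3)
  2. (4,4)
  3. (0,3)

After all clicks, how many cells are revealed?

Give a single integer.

Click 1 (3,3) count=1: revealed 1 new [(3,3)] -> total=1
Click 2 (4,4) count=0: revealed 5 new [(2,3) (2,4) (3,4) (4,3) (4,4)] -> total=6
Click 3 (0,3) count=2: revealed 1 new [(0,3)] -> total=7

Answer: 7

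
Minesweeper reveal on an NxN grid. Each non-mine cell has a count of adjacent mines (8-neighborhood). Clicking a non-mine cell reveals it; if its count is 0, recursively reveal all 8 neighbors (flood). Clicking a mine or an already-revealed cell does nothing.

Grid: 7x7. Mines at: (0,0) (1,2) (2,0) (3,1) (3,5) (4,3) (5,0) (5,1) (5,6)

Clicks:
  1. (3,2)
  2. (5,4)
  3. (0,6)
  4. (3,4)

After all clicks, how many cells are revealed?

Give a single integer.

Answer: 15

Derivation:
Click 1 (3,2) count=2: revealed 1 new [(3,2)] -> total=1
Click 2 (5,4) count=1: revealed 1 new [(5,4)] -> total=2
Click 3 (0,6) count=0: revealed 12 new [(0,3) (0,4) (0,5) (0,6) (1,3) (1,4) (1,5) (1,6) (2,3) (2,4) (2,5) (2,6)] -> total=14
Click 4 (3,4) count=2: revealed 1 new [(3,4)] -> total=15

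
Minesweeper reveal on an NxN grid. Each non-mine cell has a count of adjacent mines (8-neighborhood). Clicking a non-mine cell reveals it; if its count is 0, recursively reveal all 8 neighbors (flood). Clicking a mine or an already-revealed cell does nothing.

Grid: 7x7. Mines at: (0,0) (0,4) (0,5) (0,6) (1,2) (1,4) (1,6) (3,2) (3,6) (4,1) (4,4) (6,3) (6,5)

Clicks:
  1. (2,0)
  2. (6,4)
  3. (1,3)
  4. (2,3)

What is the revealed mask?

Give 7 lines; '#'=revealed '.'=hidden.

Click 1 (2,0) count=0: revealed 6 new [(1,0) (1,1) (2,0) (2,1) (3,0) (3,1)] -> total=6
Click 2 (6,4) count=2: revealed 1 new [(6,4)] -> total=7
Click 3 (1,3) count=3: revealed 1 new [(1,3)] -> total=8
Click 4 (2,3) count=3: revealed 1 new [(2,3)] -> total=9

Answer: .......
##.#...
##.#...
##.....
.......
.......
....#..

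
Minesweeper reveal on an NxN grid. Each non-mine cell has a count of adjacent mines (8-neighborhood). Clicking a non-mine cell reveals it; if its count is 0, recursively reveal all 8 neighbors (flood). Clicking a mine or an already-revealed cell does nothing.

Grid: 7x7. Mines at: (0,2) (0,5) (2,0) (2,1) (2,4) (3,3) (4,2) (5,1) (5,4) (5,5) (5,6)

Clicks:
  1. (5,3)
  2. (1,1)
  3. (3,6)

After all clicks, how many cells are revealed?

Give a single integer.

Answer: 10

Derivation:
Click 1 (5,3) count=2: revealed 1 new [(5,3)] -> total=1
Click 2 (1,1) count=3: revealed 1 new [(1,1)] -> total=2
Click 3 (3,6) count=0: revealed 8 new [(1,5) (1,6) (2,5) (2,6) (3,5) (3,6) (4,5) (4,6)] -> total=10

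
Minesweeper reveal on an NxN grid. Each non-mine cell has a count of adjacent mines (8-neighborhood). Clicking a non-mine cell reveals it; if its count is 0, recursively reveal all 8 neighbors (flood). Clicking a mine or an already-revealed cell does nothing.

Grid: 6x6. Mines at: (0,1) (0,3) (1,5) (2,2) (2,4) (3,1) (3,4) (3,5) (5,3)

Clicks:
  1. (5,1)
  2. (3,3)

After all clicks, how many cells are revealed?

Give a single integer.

Click 1 (5,1) count=0: revealed 6 new [(4,0) (4,1) (4,2) (5,0) (5,1) (5,2)] -> total=6
Click 2 (3,3) count=3: revealed 1 new [(3,3)] -> total=7

Answer: 7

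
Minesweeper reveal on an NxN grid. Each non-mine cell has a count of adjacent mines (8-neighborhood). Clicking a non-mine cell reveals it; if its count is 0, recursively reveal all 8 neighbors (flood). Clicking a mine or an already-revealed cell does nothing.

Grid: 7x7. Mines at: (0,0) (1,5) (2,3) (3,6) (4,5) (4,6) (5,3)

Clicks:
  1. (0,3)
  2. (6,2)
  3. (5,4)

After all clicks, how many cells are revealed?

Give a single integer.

Click 1 (0,3) count=0: revealed 8 new [(0,1) (0,2) (0,3) (0,4) (1,1) (1,2) (1,3) (1,4)] -> total=8
Click 2 (6,2) count=1: revealed 1 new [(6,2)] -> total=9
Click 3 (5,4) count=2: revealed 1 new [(5,4)] -> total=10

Answer: 10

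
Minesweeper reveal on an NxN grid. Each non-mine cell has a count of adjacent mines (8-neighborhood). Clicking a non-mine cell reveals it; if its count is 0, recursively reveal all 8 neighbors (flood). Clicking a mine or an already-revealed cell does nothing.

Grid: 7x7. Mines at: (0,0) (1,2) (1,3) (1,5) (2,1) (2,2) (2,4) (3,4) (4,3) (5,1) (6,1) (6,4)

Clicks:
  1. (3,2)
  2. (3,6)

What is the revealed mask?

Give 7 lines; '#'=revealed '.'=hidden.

Click 1 (3,2) count=3: revealed 1 new [(3,2)] -> total=1
Click 2 (3,6) count=0: revealed 10 new [(2,5) (2,6) (3,5) (3,6) (4,5) (4,6) (5,5) (5,6) (6,5) (6,6)] -> total=11

Answer: .......
.......
.....##
..#..##
.....##
.....##
.....##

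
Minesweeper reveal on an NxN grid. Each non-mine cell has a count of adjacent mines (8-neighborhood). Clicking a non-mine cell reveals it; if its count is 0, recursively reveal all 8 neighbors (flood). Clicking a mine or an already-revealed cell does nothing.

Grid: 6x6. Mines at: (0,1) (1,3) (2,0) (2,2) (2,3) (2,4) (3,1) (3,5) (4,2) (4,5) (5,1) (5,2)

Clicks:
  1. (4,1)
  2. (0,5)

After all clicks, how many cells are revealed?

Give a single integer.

Answer: 5

Derivation:
Click 1 (4,1) count=4: revealed 1 new [(4,1)] -> total=1
Click 2 (0,5) count=0: revealed 4 new [(0,4) (0,5) (1,4) (1,5)] -> total=5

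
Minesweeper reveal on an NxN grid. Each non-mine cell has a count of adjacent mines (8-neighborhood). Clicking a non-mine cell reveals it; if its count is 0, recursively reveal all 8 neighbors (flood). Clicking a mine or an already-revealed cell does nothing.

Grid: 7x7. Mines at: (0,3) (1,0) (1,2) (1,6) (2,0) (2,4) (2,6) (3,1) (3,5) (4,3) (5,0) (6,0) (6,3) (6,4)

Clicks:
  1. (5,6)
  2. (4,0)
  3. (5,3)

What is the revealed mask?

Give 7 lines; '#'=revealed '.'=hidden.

Answer: .......
.......
.......
.......
#....##
...#.##
.....##

Derivation:
Click 1 (5,6) count=0: revealed 6 new [(4,5) (4,6) (5,5) (5,6) (6,5) (6,6)] -> total=6
Click 2 (4,0) count=2: revealed 1 new [(4,0)] -> total=7
Click 3 (5,3) count=3: revealed 1 new [(5,3)] -> total=8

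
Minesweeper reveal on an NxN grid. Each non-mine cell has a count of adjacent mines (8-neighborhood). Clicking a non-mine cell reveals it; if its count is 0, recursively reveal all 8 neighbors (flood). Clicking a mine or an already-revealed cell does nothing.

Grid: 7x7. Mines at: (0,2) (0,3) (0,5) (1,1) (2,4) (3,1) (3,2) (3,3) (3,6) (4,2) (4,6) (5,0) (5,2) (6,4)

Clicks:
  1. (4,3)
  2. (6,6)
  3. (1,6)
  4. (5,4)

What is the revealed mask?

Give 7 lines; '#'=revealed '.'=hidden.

Click 1 (4,3) count=4: revealed 1 new [(4,3)] -> total=1
Click 2 (6,6) count=0: revealed 4 new [(5,5) (5,6) (6,5) (6,6)] -> total=5
Click 3 (1,6) count=1: revealed 1 new [(1,6)] -> total=6
Click 4 (5,4) count=1: revealed 1 new [(5,4)] -> total=7

Answer: .......
......#
.......
.......
...#...
....###
.....##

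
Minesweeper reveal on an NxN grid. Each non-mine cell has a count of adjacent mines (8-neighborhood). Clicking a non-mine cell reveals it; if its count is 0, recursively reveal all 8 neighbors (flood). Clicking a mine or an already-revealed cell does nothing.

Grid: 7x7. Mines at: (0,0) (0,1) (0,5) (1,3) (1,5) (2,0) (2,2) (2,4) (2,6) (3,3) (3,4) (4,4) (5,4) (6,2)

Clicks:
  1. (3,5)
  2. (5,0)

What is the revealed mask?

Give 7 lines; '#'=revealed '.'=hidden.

Click 1 (3,5) count=4: revealed 1 new [(3,5)] -> total=1
Click 2 (5,0) count=0: revealed 11 new [(3,0) (3,1) (3,2) (4,0) (4,1) (4,2) (5,0) (5,1) (5,2) (6,0) (6,1)] -> total=12

Answer: .......
.......
.......
###..#.
###....
###....
##.....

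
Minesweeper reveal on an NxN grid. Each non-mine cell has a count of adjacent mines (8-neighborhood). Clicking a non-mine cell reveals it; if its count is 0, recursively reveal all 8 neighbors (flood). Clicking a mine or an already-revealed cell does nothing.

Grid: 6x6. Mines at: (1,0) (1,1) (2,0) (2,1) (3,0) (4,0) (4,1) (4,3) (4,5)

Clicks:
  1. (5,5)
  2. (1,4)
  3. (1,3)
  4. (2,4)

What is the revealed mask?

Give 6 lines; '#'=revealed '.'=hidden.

Click 1 (5,5) count=1: revealed 1 new [(5,5)] -> total=1
Click 2 (1,4) count=0: revealed 16 new [(0,2) (0,3) (0,4) (0,5) (1,2) (1,3) (1,4) (1,5) (2,2) (2,3) (2,4) (2,5) (3,2) (3,3) (3,4) (3,5)] -> total=17
Click 3 (1,3) count=0: revealed 0 new [(none)] -> total=17
Click 4 (2,4) count=0: revealed 0 new [(none)] -> total=17

Answer: ..####
..####
..####
..####
......
.....#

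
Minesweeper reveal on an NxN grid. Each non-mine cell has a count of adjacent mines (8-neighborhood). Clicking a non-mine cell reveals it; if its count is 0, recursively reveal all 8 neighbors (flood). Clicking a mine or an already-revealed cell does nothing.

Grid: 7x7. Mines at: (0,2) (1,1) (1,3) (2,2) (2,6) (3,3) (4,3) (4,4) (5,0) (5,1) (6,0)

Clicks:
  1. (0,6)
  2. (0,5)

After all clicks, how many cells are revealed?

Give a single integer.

Answer: 6

Derivation:
Click 1 (0,6) count=0: revealed 6 new [(0,4) (0,5) (0,6) (1,4) (1,5) (1,6)] -> total=6
Click 2 (0,5) count=0: revealed 0 new [(none)] -> total=6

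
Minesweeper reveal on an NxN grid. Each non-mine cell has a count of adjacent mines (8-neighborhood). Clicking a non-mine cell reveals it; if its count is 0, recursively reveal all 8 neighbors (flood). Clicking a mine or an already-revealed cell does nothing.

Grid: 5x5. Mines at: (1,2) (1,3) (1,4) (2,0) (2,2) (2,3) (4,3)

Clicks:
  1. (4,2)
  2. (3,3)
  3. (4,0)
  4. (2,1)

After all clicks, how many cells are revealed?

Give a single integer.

Answer: 8

Derivation:
Click 1 (4,2) count=1: revealed 1 new [(4,2)] -> total=1
Click 2 (3,3) count=3: revealed 1 new [(3,3)] -> total=2
Click 3 (4,0) count=0: revealed 5 new [(3,0) (3,1) (3,2) (4,0) (4,1)] -> total=7
Click 4 (2,1) count=3: revealed 1 new [(2,1)] -> total=8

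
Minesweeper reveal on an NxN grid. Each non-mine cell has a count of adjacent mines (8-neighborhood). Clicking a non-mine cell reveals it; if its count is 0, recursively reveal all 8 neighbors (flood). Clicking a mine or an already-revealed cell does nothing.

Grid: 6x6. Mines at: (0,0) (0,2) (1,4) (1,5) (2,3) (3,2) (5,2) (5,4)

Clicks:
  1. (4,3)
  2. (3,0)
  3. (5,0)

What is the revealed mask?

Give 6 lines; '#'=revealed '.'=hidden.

Click 1 (4,3) count=3: revealed 1 new [(4,3)] -> total=1
Click 2 (3,0) count=0: revealed 10 new [(1,0) (1,1) (2,0) (2,1) (3,0) (3,1) (4,0) (4,1) (5,0) (5,1)] -> total=11
Click 3 (5,0) count=0: revealed 0 new [(none)] -> total=11

Answer: ......
##....
##....
##....
##.#..
##....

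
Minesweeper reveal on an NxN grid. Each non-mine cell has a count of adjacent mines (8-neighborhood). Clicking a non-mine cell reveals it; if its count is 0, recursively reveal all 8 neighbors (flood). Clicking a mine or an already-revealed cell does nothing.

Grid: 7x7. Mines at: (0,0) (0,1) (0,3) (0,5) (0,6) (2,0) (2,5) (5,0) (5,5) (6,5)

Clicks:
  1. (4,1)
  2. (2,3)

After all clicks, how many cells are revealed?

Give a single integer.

Answer: 24

Derivation:
Click 1 (4,1) count=1: revealed 1 new [(4,1)] -> total=1
Click 2 (2,3) count=0: revealed 23 new [(1,1) (1,2) (1,3) (1,4) (2,1) (2,2) (2,3) (2,4) (3,1) (3,2) (3,3) (3,4) (4,2) (4,3) (4,4) (5,1) (5,2) (5,3) (5,4) (6,1) (6,2) (6,3) (6,4)] -> total=24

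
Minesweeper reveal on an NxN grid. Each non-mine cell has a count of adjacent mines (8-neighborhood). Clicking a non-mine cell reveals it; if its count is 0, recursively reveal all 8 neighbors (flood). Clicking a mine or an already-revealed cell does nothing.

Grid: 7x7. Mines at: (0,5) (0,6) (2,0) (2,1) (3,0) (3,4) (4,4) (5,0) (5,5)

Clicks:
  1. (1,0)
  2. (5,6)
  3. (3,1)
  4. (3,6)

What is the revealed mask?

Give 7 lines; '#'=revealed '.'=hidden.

Answer: .......
#....##
.....##
.#...##
.....##
......#
.......

Derivation:
Click 1 (1,0) count=2: revealed 1 new [(1,0)] -> total=1
Click 2 (5,6) count=1: revealed 1 new [(5,6)] -> total=2
Click 3 (3,1) count=3: revealed 1 new [(3,1)] -> total=3
Click 4 (3,6) count=0: revealed 8 new [(1,5) (1,6) (2,5) (2,6) (3,5) (3,6) (4,5) (4,6)] -> total=11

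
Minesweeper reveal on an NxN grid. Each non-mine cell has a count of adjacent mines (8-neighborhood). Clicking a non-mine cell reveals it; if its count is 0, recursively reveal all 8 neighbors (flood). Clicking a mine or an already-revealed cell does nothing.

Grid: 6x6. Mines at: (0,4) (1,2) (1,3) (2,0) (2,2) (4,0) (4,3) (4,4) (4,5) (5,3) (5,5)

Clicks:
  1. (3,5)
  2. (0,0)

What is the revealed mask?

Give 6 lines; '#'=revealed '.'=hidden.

Answer: ##....
##....
......
.....#
......
......

Derivation:
Click 1 (3,5) count=2: revealed 1 new [(3,5)] -> total=1
Click 2 (0,0) count=0: revealed 4 new [(0,0) (0,1) (1,0) (1,1)] -> total=5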